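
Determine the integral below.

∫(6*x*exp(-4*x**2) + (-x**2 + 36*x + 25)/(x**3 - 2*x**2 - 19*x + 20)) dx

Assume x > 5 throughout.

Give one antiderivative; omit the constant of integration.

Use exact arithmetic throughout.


Answer: 5*log(x - 5) - 3*log(x - 1) - 3*log(x + 4) - 3*exp(-4*x**2)/4.


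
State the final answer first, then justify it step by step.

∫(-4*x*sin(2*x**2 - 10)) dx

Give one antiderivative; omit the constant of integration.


The answer is cos(2*x**2 - 10).
Step 1. Substitute u = x**2 - 5, turning ∫(-4*x*sin(2*x**2 - 10)) dx into ∫(-2*sin(2*u)) du: now ∫(-2*sin(2*u)) du.
Step 2. Evaluate the standard form: now cos(2*u).
Step 3. Substitute back u = x**2 - 5: now cos(2*x**2 - 10).
Answer: cos(2*x**2 - 10).


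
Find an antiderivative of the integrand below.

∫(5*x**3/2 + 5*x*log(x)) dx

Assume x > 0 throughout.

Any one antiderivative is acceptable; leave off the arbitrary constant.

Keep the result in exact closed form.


Answer: 5*x**4/8 + 5*x**2*log(x)/2 - 5*x**2/4.


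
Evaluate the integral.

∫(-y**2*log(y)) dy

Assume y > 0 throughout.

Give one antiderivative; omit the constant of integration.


Answer: -y**3*log(y)/3 + y**3/9.


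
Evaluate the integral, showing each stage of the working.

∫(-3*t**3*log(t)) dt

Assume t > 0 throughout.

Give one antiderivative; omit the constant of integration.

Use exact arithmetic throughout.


Step 1. Integrate ∫(-3*t**3*log(t)) dt by parts with u = log(t), dv = (-3*t**3) dt, so v = -3*t**4/4 [assuming t > 0]: now -3*t**4*log(t)/4 + ∫(3*t**3/4) dt.
Step 2. Evaluate the standard form: now -3*t**4*log(t)/4 + 3*t**4/16.
Answer: -3*t**4*log(t)/4 + 3*t**4/16.


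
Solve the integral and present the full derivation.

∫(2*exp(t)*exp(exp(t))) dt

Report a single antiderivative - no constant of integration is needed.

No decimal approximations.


Step 1. Substitute u = exp(t), turning ∫(2*exp(t)*exp(exp(t))) dt into ∫(2*exp(u)) du: now ∫(2*exp(u)) du.
Step 2. Evaluate the standard form: now 2*exp(u).
Step 3. Substitute back u = exp(t): now 2*exp(exp(t)).
Answer: 2*exp(exp(t)).


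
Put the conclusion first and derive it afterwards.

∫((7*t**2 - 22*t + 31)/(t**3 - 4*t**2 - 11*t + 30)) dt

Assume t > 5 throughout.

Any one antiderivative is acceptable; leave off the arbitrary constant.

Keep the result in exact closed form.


The answer is 4*log(t - 5) - log(t - 2) + 4*log(t + 3).
Step 1. Decompose ∫((7*t**2 - 22*t + 31)/(t**3 - 4*t**2 - 11*t + 30)) dt by partial fractions, (7*t**2 - 22*t + 31)/(t**3 - 4*t**2 - 11*t + 30) = 4/(t + 3) - 1/(t - 2) + 4/(t - 5): now ∫(4/(t - 5)) dt + ∫(-1/(t - 2)) dt + ∫(4/(t + 3)) dt.
Step 2. Evaluate the standard form [assuming t > 5]: now 4*log(t - 5) + ∫(-1/(t - 2)) dt + ∫(4/(t + 3)) dt.
Step 3. Evaluate the standard form [assuming t > -3]: now 4*log(t - 5) + 4*log(t + 3) + ∫(-1/(t - 2)) dt.
Step 4. Evaluate the standard form [assuming t > 2]: now 4*log(t - 5) - log(t - 2) + 4*log(t + 3).
Answer: 4*log(t - 5) - log(t - 2) + 4*log(t + 3).


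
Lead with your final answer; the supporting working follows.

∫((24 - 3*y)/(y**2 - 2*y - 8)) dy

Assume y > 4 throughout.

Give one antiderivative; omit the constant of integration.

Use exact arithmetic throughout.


The answer is 2*log(y - 4) - 5*log(y + 2).
Step 1. Decompose ∫((24 - 3*y)/(y**2 - 2*y - 8)) dy by partial fractions, (24 - 3*y)/(y**2 - 2*y - 8) = -5/(y + 2) + 2/(y - 4): now ∫(2/(y - 4)) dy + ∫(-5/(y + 2)) dy.
Step 2. Evaluate the standard form [assuming y > 4]: now 2*log(y - 4) + ∫(-5/(y + 2)) dy.
Step 3. Evaluate the standard form [assuming y > -2]: now 2*log(y - 4) - 5*log(y + 2).
Answer: 2*log(y - 4) - 5*log(y + 2).


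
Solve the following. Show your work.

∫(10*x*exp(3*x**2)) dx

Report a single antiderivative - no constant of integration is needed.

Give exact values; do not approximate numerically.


Step 1. Substitute u = x**2, turning ∫(10*x*exp(3*x**2)) dx into ∫(5*exp(3*u)) du: now ∫(5*exp(3*u)) du.
Step 2. Evaluate the standard form: now 5*exp(3*u)/3.
Step 3. Substitute back u = x**2: now 5*exp(3*x**2)/3.
Answer: 5*exp(3*x**2)/3.


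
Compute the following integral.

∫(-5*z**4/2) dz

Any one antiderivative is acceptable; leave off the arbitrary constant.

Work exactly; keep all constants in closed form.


Answer: -z**5/2.


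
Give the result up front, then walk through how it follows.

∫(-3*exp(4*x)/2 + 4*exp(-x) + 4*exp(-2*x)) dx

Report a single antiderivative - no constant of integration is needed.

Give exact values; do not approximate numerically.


The answer is -3*exp(4*x)/8 - 4*exp(-x) - 2*exp(-2*x).
Step 1. Rewrite: now ∫(4*exp(-2*x)) dx + ∫(4*exp(-x)) dx + ∫(-3*exp(4*x)/2) dx.
Step 2. Evaluate the standard form: now ∫(4*exp(-x)) dx + ∫(-3*exp(4*x)/2) dx - 2*exp(-2*x).
Step 3. Evaluate the standard form: now -3*exp(4*x)/8 + ∫(4*exp(-x)) dx - 2*exp(-2*x).
Step 4. Evaluate the standard form: now -3*exp(4*x)/8 - 4*exp(-x) - 2*exp(-2*x).
Answer: -3*exp(4*x)/8 - 4*exp(-x) - 2*exp(-2*x).


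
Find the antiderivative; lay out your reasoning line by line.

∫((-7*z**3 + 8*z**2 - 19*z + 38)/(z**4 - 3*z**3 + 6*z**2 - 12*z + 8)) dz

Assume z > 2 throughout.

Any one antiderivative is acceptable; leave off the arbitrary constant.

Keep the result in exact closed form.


Step 1. Decompose ∫((-7*z**3 + 8*z**2 - 19*z + 38)/(z**4 - 3*z**3 + 6*z**2 - 12*z + 8)) dz by partial fractions, (-7*z**3 + 8*z**2 - 19*z + 38)/(z**4 - 3*z**3 + 6*z**2 - 12*z + 8) = -3/(z**2 + 4) - 4/(z - 1) - 3/(z - 2): now ∫(-3/(z - 2)) dz + ∫(-4/(z - 1)) dz + ∫(-3/(z**2 + 4)) dz.
Step 2. Evaluate the standard form [assuming z > 1]: now -4*log(z - 1) + ∫(-3/(z - 2)) dz + ∫(-3/(z**2 + 4)) dz.
Step 3. Evaluate the standard form [assuming z > 2]: now -3*log(z - 2) - 4*log(z - 1) + ∫(-3/(z**2 + 4)) dz.
Step 4. Evaluate the standard form: now -3*log(z - 2) - 4*log(z - 1) - 3*atan(z/2)/2.
Answer: -3*log(z - 2) - 4*log(z - 1) - 3*atan(z/2)/2.


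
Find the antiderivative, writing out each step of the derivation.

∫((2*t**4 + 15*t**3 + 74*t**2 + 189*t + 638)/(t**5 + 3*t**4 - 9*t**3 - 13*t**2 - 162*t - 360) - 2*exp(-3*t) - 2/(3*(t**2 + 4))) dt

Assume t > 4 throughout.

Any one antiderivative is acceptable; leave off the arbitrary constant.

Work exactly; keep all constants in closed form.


Step 1. Rewrite: now ∫((2*t**4 + 15*t**3 + 74*t**2 + 189*t + 638)/(t**5 + 3*t**4 - 9*t**3 - 13*t**2 - 162*t - 360)) dt + ∫(-2/(3*(t**2 + 4))) dt + ∫(-2*exp(-3*t)) dt.
Step 2. Decompose ∫((2*t**4 + 15*t**3 + 74*t**2 + 189*t + 638)/(t**5 + 3*t**4 - 9*t**3 - 13*t**2 - 162*t - 360)) dt by partial fractions, (2*t**4 + 15*t**3 + 74*t**2 + 189*t + 638)/(t**5 + 3*t**4 - 9*t**3 - 13*t**2 - 162*t - 360) = -2/(t**2 + 9) + 1/(t + 5) - 2/(t + 2) + 3/(t - 4): now ∫(3/(t - 4)) dt + ∫(-2/(t + 2)) dt + ∫(1/(t + 5)) dt + ∫(-2/(3*(t**2 + 4))) dt + ∫(-2/(t**2 + 9)) dt + ∫(-2*exp(-3*t)) dt.
Step 3. Evaluate the standard form [assuming t > -5]: now log(t + 5) + ∫(3/(t - 4)) dt + ∫(-2/(t + 2)) dt + ∫(-2/(3*(t**2 + 4))) dt + ∫(-2/(t**2 + 9)) dt + ∫(-2*exp(-3*t)) dt.
Step 4. Evaluate the standard form [assuming t > 4]: now 3*log(t - 4) + log(t + 5) + ∫(-2/(t + 2)) dt + ∫(-2/(3*(t**2 + 4))) dt + ∫(-2/(t**2 + 9)) dt + ∫(-2*exp(-3*t)) dt.
Step 5. Evaluate the standard form [assuming t > -2]: now 3*log(t - 4) - 2*log(t + 2) + log(t + 5) + ∫(-2/(3*(t**2 + 4))) dt + ∫(-2/(t**2 + 9)) dt + ∫(-2*exp(-3*t)) dt.
Step 6. Evaluate the standard form: now 3*log(t - 4) - 2*log(t + 2) + log(t + 5) - 2*atan(t/3)/3 + ∫(-2/(3*(t**2 + 4))) dt + ∫(-2*exp(-3*t)) dt.
Step 7. Evaluate the standard form: now 3*log(t - 4) - 2*log(t + 2) + log(t + 5) - 2*atan(t/3)/3 - atan(t/2)/3 + ∫(-2*exp(-3*t)) dt.
Step 8. Evaluate the standard form: now 3*log(t - 4) - 2*log(t + 2) + log(t + 5) - 2*atan(t/3)/3 - atan(t/2)/3 + 2*exp(-3*t)/3.
Answer: 3*log(t - 4) - 2*log(t + 2) + log(t + 5) - 2*atan(t/3)/3 - atan(t/2)/3 + 2*exp(-3*t)/3.


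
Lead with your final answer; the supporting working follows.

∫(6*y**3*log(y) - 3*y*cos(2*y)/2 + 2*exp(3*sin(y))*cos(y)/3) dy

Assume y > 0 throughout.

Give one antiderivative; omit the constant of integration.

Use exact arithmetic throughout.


The answer is 3*y**4*log(y)/2 - 3*y**4/8 - 3*y*sin(2*y)/4 + 2*exp(3*sin(y))/9 - 3*cos(2*y)/8.
Step 1. Rewrite: now ∫(-3*y*cos(2*y)/2) dy + ∫(6*y**3*log(y)) dy + ∫(2*exp(3*sin(y))*cos(y)/3) dy.
Step 2. Integrate ∫(-3*y*cos(2*y)/2) dy by parts with u = y, dv = (-3*cos(2*y)/2) dy, so v = -3*sin(2*y)/4: now -3*y*sin(2*y)/4 + ∫(6*y**3*log(y)) dy + ∫(2*exp(3*sin(y))*cos(y)/3) dy + ∫(3*sin(2*y)/4) dy.
Step 3. Evaluate the standard form: now -3*y*sin(2*y)/4 - 3*cos(2*y)/8 + ∫(6*y**3*log(y)) dy + ∫(2*exp(3*sin(y))*cos(y)/3) dy.
Step 4. Substitute u = sin(y), turning ∫(2*exp(3*sin(y))*cos(y)/3) dy into ∫(2*exp(3*u)/3) du: now -3*y*sin(2*y)/4 - 3*cos(2*y)/8 + ∫(6*y**3*log(y)) dy + ∫(2*exp(3*u)/3) du.
Step 5. Evaluate the standard form: now -3*y*sin(2*y)/4 + 2*exp(3*u)/9 - 3*cos(2*y)/8 + ∫(6*y**3*log(y)) dy.
Step 6. Substitute back u = sin(y): now -3*y*sin(2*y)/4 + 2*exp(3*sin(y))/9 - 3*cos(2*y)/8 + ∫(6*y**3*log(y)) dy.
Step 7. Integrate ∫(6*y**3*log(y)) dy by parts with u = log(y), dv = (6*y**3) dy, so v = 3*y**4/2 [assuming y > 0]: now 3*y**4*log(y)/2 - 3*y*sin(2*y)/4 + 2*exp(3*sin(y))/9 - 3*cos(2*y)/8 + ∫(-3*y**3/2) dy.
Step 8. Evaluate the standard form: now 3*y**4*log(y)/2 - 3*y**4/8 - 3*y*sin(2*y)/4 + 2*exp(3*sin(y))/9 - 3*cos(2*y)/8.
Answer: 3*y**4*log(y)/2 - 3*y**4/8 - 3*y*sin(2*y)/4 + 2*exp(3*sin(y))/9 - 3*cos(2*y)/8.


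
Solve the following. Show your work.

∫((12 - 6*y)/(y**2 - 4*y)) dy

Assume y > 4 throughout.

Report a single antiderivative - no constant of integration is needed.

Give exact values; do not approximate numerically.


Step 1. Decompose ∫((12 - 6*y)/(y**2 - 4*y)) dy by partial fractions, (12 - 6*y)/(y**2 - 4*y) = -3/(y - 4) - 3/y: now ∫(-3/y) dy + ∫(-3/(y - 4)) dy.
Step 2. Evaluate the standard form [assuming y > 4]: now -3*log(y - 4) + ∫(-3/y) dy.
Step 3. Evaluate the standard form [assuming y > 0]: now -3*log(y) - 3*log(y - 4).
Answer: -3*log(y) - 3*log(y - 4).


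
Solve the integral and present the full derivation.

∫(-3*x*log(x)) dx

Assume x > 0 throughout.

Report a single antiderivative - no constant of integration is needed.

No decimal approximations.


Step 1. Integrate ∫(-3*x*log(x)) dx by parts with u = log(x), dv = (-3*x) dx, so v = -3*x**2/2 [assuming x > 0]: now -3*x**2*log(x)/2 + ∫(3*x/2) dx.
Step 2. Evaluate the standard form: now -3*x**2*log(x)/2 + 3*x**2/4.
Answer: -3*x**2*log(x)/2 + 3*x**2/4.


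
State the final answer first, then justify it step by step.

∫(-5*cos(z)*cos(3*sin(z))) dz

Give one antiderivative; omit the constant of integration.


The answer is -5*sin(3*sin(z))/3.
Step 1. Substitute u = sin(z), turning ∫(-5*cos(z)*cos(3*sin(z))) dz into ∫(-5*cos(3*u)) du: now ∫(-5*cos(3*u)) du.
Step 2. Evaluate the standard form: now -5*sin(3*u)/3.
Step 3. Substitute back u = sin(z): now -5*sin(3*sin(z))/3.
Answer: -5*sin(3*sin(z))/3.


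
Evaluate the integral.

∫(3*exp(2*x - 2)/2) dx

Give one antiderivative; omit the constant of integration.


Answer: 3*exp(2*x - 2)/4.


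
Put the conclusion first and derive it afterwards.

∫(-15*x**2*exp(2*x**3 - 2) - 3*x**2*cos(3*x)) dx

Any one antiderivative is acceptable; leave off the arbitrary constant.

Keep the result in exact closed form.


The answer is -x**2*sin(3*x) - 2*x*cos(3*x)/3 - 5*exp(2*x**3 - 2)/2 + 2*sin(3*x)/9.
Step 1. Rewrite: now ∫(-15*x**2*exp(2*x**3 - 2)) dx + ∫(-3*x**2*cos(3*x)) dx.
Step 2. Substitute u = x**3 - 1, turning ∫(-15*x**2*exp(2*x**3 - 2)) dx into ∫(-5*exp(2*u)) du: now ∫(-3*x**2*cos(3*x)) dx + ∫(-5*exp(2*u)) du.
Step 3. Evaluate the standard form: now -5*exp(2*u)/2 + ∫(-3*x**2*cos(3*x)) dx.
Step 4. Substitute back u = x**3 - 1: now -5*exp(2*x**3 - 2)/2 + ∫(-3*x**2*cos(3*x)) dx.
Step 5. Integrate ∫(-3*x**2*cos(3*x)) dx by parts with u = x**2, dv = (-3*cos(3*x)) dx, so v = -sin(3*x): now -x**2*sin(3*x) - 5*exp(2*x**3 - 2)/2 + ∫(2*x*sin(3*x)) dx.
Step 6. Integrate ∫(2*x*sin(3*x)) dx by parts with u = x, dv = (2*sin(3*x)) dx, so v = -2*cos(3*x)/3: now -x**2*sin(3*x) - 2*x*cos(3*x)/3 - 5*exp(2*x**3 - 2)/2 + ∫(2*cos(3*x)/3) dx.
Step 7. Evaluate the standard form: now -x**2*sin(3*x) - 2*x*cos(3*x)/3 - 5*exp(2*x**3 - 2)/2 + 2*sin(3*x)/9.
Answer: -x**2*sin(3*x) - 2*x*cos(3*x)/3 - 5*exp(2*x**3 - 2)/2 + 2*sin(3*x)/9.


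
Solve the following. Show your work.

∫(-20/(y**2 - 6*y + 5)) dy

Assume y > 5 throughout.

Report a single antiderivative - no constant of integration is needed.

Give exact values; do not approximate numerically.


Step 1. Decompose ∫(-20/(y**2 - 6*y + 5)) dy by partial fractions, -20/(y**2 - 6*y + 5) = 5/(y - 1) - 5/(y - 5): now ∫(-5/(y - 5)) dy + ∫(5/(y - 1)) dy.
Step 2. Evaluate the standard form [assuming y > 5]: now -5*log(y - 5) + ∫(5/(y - 1)) dy.
Step 3. Evaluate the standard form [assuming y > 1]: now -5*log(y - 5) + 5*log(y - 1).
Answer: -5*log(y - 5) + 5*log(y - 1).


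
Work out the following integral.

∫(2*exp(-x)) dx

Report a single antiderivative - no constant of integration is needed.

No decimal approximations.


Answer: -2*exp(-x).


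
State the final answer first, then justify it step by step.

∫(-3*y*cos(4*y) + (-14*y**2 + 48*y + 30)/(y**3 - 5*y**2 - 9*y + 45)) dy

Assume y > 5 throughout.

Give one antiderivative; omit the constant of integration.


The answer is -3*y*sin(4*y)/4 - 5*log(y - 5) - 4*log(y - 3) - 5*log(y + 3) - 3*cos(4*y)/16.
Step 1. Rewrite: now ∫(-3*y*cos(4*y)) dy + ∫((-14*y**2 + 48*y + 30)/(y**3 - 5*y**2 - 9*y + 45)) dy.
Step 2. Integrate ∫(-3*y*cos(4*y)) dy by parts with u = y, dv = (-3*cos(4*y)) dy, so v = -3*sin(4*y)/4: now -3*y*sin(4*y)/4 + ∫((-14*y**2 + 48*y + 30)/(y**3 - 5*y**2 - 9*y + 45)) dy + ∫(3*sin(4*y)/4) dy.
Step 3. Evaluate the standard form: now -3*y*sin(4*y)/4 - 3*cos(4*y)/16 + ∫((-14*y**2 + 48*y + 30)/(y**3 - 5*y**2 - 9*y + 45)) dy.
Step 4. Decompose ∫((-14*y**2 + 48*y + 30)/(y**3 - 5*y**2 - 9*y + 45)) dy by partial fractions, (-14*y**2 + 48*y + 30)/(y**3 - 5*y**2 - 9*y + 45) = -5/(y + 3) - 4/(y - 3) - 5/(y - 5): now -3*y*sin(4*y)/4 - 3*cos(4*y)/16 + ∫(-5/(y - 5)) dy + ∫(-4/(y - 3)) dy + ∫(-5/(y + 3)) dy.
Step 5. Evaluate the standard form [assuming y > -3]: now -3*y*sin(4*y)/4 - 5*log(y + 3) - 3*cos(4*y)/16 + ∫(-5/(y - 5)) dy + ∫(-4/(y - 3)) dy.
Step 6. Evaluate the standard form [assuming y > 3]: now -3*y*sin(4*y)/4 - 4*log(y - 3) - 5*log(y + 3) - 3*cos(4*y)/16 + ∫(-5/(y - 5)) dy.
Step 7. Evaluate the standard form [assuming y > 5]: now -3*y*sin(4*y)/4 - 5*log(y - 5) - 4*log(y - 3) - 5*log(y + 3) - 3*cos(4*y)/16.
Answer: -3*y*sin(4*y)/4 - 5*log(y - 5) - 4*log(y - 3) - 5*log(y + 3) - 3*cos(4*y)/16.


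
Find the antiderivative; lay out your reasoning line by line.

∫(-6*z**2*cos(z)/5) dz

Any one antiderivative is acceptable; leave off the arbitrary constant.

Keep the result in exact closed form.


Step 1. Integrate ∫(-6*z**2*cos(z)/5) dz by parts with u = z**2, dv = (-6*cos(z)/5) dz, so v = -6*sin(z)/5: now -6*z**2*sin(z)/5 + ∫(12*z*sin(z)/5) dz.
Step 2. Integrate ∫(12*z*sin(z)/5) dz by parts with u = z, dv = (12*sin(z)/5) dz, so v = -12*cos(z)/5: now -6*z**2*sin(z)/5 - 12*z*cos(z)/5 + ∫(12*cos(z)/5) dz.
Step 3. Evaluate the standard form: now -6*z**2*sin(z)/5 - 12*z*cos(z)/5 + 12*sin(z)/5.
Answer: -6*z**2*sin(z)/5 - 12*z*cos(z)/5 + 12*sin(z)/5.


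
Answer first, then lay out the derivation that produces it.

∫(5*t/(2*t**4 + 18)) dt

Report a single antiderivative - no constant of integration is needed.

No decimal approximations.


The answer is 5*atan(t**2/3)/12.
Step 1. Substitute u = t**2, turning ∫(5*t/(2*t**4 + 18)) dt into ∫(5/(4*(u**2 + 9))) du: now ∫(5/(4*(u**2 + 9))) du.
Step 2. Evaluate the standard form: now 5*atan(u/3)/12.
Step 3. Substitute back u = t**2: now 5*atan(t**2/3)/12.
Answer: 5*atan(t**2/3)/12.


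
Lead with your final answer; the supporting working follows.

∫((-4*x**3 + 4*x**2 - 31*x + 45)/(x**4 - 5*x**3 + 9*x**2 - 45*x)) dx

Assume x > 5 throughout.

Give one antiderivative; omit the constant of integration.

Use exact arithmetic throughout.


The answer is -log(x) - 3*log(x - 5) - atan(x/3)/3.
Step 1. Decompose ∫((-4*x**3 + 4*x**2 - 31*x + 45)/(x**4 - 5*x**3 + 9*x**2 - 45*x)) dx by partial fractions, (-4*x**3 + 4*x**2 - 31*x + 45)/(x**4 - 5*x**3 + 9*x**2 - 45*x) = -1/(x**2 + 9) - 3/(x - 5) - 1/x: now ∫(-1/x) dx + ∫(-3/(x - 5)) dx + ∫(-1/(x**2 + 9)) dx.
Step 2. Evaluate the standard form [assuming x > 0]: now -log(x) + ∫(-3/(x - 5)) dx + ∫(-1/(x**2 + 9)) dx.
Step 3. Evaluate the standard form [assuming x > 5]: now -log(x) - 3*log(x - 5) + ∫(-1/(x**2 + 9)) dx.
Step 4. Evaluate the standard form: now -log(x) - 3*log(x - 5) - atan(x/3)/3.
Answer: -log(x) - 3*log(x - 5) - atan(x/3)/3.


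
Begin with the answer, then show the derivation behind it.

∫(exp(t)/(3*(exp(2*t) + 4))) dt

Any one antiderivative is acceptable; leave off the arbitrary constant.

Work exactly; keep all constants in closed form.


The answer is atan(exp(t)/2)/6.
Step 1. Substitute u = exp(t), turning ∫(exp(t)/(3*(exp(2*t) + 4))) dt into ∫(1/(3*(u**2 + 4))) du: now ∫(1/(3*(u**2 + 4))) du.
Step 2. Evaluate the standard form: now atan(u/2)/6.
Step 3. Substitute back u = exp(t): now atan(exp(t)/2)/6.
Answer: atan(exp(t)/2)/6.


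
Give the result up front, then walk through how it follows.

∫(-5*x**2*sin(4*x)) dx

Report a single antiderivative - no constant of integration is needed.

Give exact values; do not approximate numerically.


The answer is 5*x**2*cos(4*x)/4 - 5*x*sin(4*x)/8 - 5*cos(4*x)/32.
Step 1. Integrate ∫(-5*x**2*sin(4*x)) dx by parts with u = x**2, dv = (-5*sin(4*x)) dx, so v = 5*cos(4*x)/4: now 5*x**2*cos(4*x)/4 + ∫(-5*x*cos(4*x)/2) dx.
Step 2. Integrate ∫(-5*x*cos(4*x)/2) dx by parts with u = x, dv = (-5*cos(4*x)/2) dx, so v = -5*sin(4*x)/8: now 5*x**2*cos(4*x)/4 - 5*x*sin(4*x)/8 + ∫(5*sin(4*x)/8) dx.
Step 3. Evaluate the standard form: now 5*x**2*cos(4*x)/4 - 5*x*sin(4*x)/8 - 5*cos(4*x)/32.
Answer: 5*x**2*cos(4*x)/4 - 5*x*sin(4*x)/8 - 5*cos(4*x)/32.


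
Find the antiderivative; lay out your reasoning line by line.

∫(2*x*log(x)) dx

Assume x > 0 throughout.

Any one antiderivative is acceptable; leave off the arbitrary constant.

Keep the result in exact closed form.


Step 1. Integrate ∫(2*x*log(x)) dx by parts with u = log(x), dv = (2*x) dx, so v = x**2 [assuming x > 0]: now x**2*log(x) + ∫(-x) dx.
Step 2. Evaluate the standard form: now x**2*log(x) - x**2/2.
Answer: x**2*log(x) - x**2/2.


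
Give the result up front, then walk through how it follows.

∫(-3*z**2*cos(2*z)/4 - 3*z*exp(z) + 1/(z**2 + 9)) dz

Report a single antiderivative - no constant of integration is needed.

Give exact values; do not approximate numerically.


The answer is -3*z**2*sin(2*z)/8 - 3*z*exp(z) - 3*z*cos(2*z)/8 + 3*exp(z) + 3*sin(2*z)/16 + atan(z/3)/3.
Step 1. Rewrite: now ∫(-3*z*exp(z)) dz + ∫(-3*z**2*cos(2*z)/4) dz + ∫(1/(z**2 + 9)) dz.
Step 2. Evaluate the standard form: now atan(z/3)/3 + ∫(-3*z*exp(z)) dz + ∫(-3*z**2*cos(2*z)/4) dz.
Step 3. Integrate ∫(-3*z*exp(z)) dz by parts with u = z, dv = (-3*exp(z)) dz, so v = -3*exp(z): now -3*z*exp(z) + atan(z/3)/3 + ∫(-3*z**2*cos(2*z)/4) dz + ∫(3*exp(z)) dz.
Step 4. Evaluate the standard form: now -3*z*exp(z) + 3*exp(z) + atan(z/3)/3 + ∫(-3*z**2*cos(2*z)/4) dz.
Step 5. Integrate ∫(-3*z**2*cos(2*z)/4) dz by parts with u = z**2, dv = (-3*cos(2*z)/4) dz, so v = -3*sin(2*z)/8: now -3*z**2*sin(2*z)/8 - 3*z*exp(z) + 3*exp(z) + atan(z/3)/3 + ∫(3*z*sin(2*z)/4) dz.
Step 6. Integrate ∫(3*z*sin(2*z)/4) dz by parts with u = z, dv = (3*sin(2*z)/4) dz, so v = -3*cos(2*z)/8: now -3*z**2*sin(2*z)/8 - 3*z*exp(z) - 3*z*cos(2*z)/8 + 3*exp(z) + atan(z/3)/3 + ∫(3*cos(2*z)/8) dz.
Step 7. Evaluate the standard form: now -3*z**2*sin(2*z)/8 - 3*z*exp(z) - 3*z*cos(2*z)/8 + 3*exp(z) + 3*sin(2*z)/16 + atan(z/3)/3.
Answer: -3*z**2*sin(2*z)/8 - 3*z*exp(z) - 3*z*cos(2*z)/8 + 3*exp(z) + 3*sin(2*z)/16 + atan(z/3)/3.


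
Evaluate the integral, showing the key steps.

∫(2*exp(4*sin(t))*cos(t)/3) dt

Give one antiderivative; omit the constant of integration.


Step 1. Substitute u = sin(t), turning ∫(2*exp(4*sin(t))*cos(t)/3) dt into ∫(2*exp(4*u)/3) du: now ∫(2*exp(4*u)/3) du.
Step 2. Evaluate the standard form: now exp(4*u)/6.
Step 3. Substitute back u = sin(t): now exp(4*sin(t))/6.
Answer: exp(4*sin(t))/6.


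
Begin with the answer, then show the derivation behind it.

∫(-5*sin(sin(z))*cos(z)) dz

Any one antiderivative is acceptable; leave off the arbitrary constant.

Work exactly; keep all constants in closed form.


The answer is 5*cos(sin(z)).
Step 1. Substitute u = sin(z), turning ∫(-5*sin(sin(z))*cos(z)) dz into ∫(-5*sin(u)) du: now ∫(-5*sin(u)) du.
Step 2. Evaluate the standard form: now 5*cos(u).
Step 3. Substitute back u = sin(z): now 5*cos(sin(z)).
Answer: 5*cos(sin(z)).


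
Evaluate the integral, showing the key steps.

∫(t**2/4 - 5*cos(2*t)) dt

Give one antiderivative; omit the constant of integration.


Step 1. Rewrite: now ∫(t**2/4) dt + ∫(-5*cos(2*t)) dt.
Step 2. Evaluate the standard form: now -5*sin(2*t)/2 + ∫(t**2/4) dt.
Step 3. Evaluate the standard form: now t**3/12 - 5*sin(2*t)/2.
Answer: t**3/12 - 5*sin(2*t)/2.


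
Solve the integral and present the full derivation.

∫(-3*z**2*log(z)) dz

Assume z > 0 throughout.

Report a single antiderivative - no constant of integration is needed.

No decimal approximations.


Step 1. Integrate ∫(-3*z**2*log(z)) dz by parts with u = log(z), dv = (-3*z**2) dz, so v = -z**3 [assuming z > 0]: now -z**3*log(z) + ∫(z**2) dz.
Step 2. Evaluate the standard form: now -z**3*log(z) + z**3/3.
Answer: -z**3*log(z) + z**3/3.


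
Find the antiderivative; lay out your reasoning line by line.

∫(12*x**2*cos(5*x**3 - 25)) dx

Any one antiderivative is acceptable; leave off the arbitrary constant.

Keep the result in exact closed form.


Step 1. Substitute u = x**3 - 5, turning ∫(12*x**2*cos(5*x**3 - 25)) dx into ∫(4*cos(5*u)) du: now ∫(4*cos(5*u)) du.
Step 2. Evaluate the standard form: now 4*sin(5*u)/5.
Step 3. Substitute back u = x**3 - 5: now 4*sin(5*x**3 - 25)/5.
Answer: 4*sin(5*x**3 - 25)/5.


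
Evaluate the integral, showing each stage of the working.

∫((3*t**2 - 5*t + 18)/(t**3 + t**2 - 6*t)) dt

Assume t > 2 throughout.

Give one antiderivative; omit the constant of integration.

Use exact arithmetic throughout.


Step 1. Decompose ∫((3*t**2 - 5*t + 18)/(t**3 + t**2 - 6*t)) dt by partial fractions, (3*t**2 - 5*t + 18)/(t**3 + t**2 - 6*t) = 4/(t + 3) + 2/(t - 2) - 3/t: now ∫(-3/t) dt + ∫(2/(t - 2)) dt + ∫(4/(t + 3)) dt.
Step 2. Evaluate the standard form [assuming t > 0]: now -3*log(t) + ∫(2/(t - 2)) dt + ∫(4/(t + 3)) dt.
Step 3. Evaluate the standard form [assuming t > 2]: now -3*log(t) + 2*log(t - 2) + ∫(4/(t + 3)) dt.
Step 4. Evaluate the standard form [assuming t > -3]: now -3*log(t) + 2*log(t - 2) + 4*log(t + 3).
Answer: -3*log(t) + 2*log(t - 2) + 4*log(t + 3).


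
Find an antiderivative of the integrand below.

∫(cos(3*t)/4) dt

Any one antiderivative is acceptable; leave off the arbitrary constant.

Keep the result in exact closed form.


Answer: sin(3*t)/12.


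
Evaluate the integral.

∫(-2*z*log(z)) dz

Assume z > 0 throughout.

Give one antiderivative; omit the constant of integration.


Answer: -z**2*log(z) + z**2/2.


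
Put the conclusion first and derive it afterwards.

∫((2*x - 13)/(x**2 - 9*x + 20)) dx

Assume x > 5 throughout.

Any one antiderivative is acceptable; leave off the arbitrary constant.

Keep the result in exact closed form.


The answer is -3*log(x - 5) + 5*log(x - 4).
Step 1. Decompose ∫((2*x - 13)/(x**2 - 9*x + 20)) dx by partial fractions, (2*x - 13)/(x**2 - 9*x + 20) = 5/(x - 4) - 3/(x - 5): now ∫(-3/(x - 5)) dx + ∫(5/(x - 4)) dx.
Step 2. Evaluate the standard form [assuming x > 5]: now -3*log(x - 5) + ∫(5/(x - 4)) dx.
Step 3. Evaluate the standard form [assuming x > 4]: now -3*log(x - 5) + 5*log(x - 4).
Answer: -3*log(x - 5) + 5*log(x - 4).


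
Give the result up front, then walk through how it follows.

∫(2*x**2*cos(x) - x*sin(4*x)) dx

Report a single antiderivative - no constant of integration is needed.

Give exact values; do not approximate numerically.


The answer is 2*x**2*sin(x) + 4*x*cos(x) + x*cos(4*x)/4 - 4*sin(x) - sin(4*x)/16.
Step 1. Rewrite: now ∫(-x*sin(4*x)) dx + ∫(2*x**2*cos(x)) dx.
Step 2. Integrate ∫(-x*sin(4*x)) dx by parts with u = x, dv = (-sin(4*x)) dx, so v = cos(4*x)/4: now x*cos(4*x)/4 + ∫(2*x**2*cos(x)) dx + ∫(-cos(4*x)/4) dx.
Step 3. Evaluate the standard form: now x*cos(4*x)/4 - sin(4*x)/16 + ∫(2*x**2*cos(x)) dx.
Step 4. Integrate ∫(2*x**2*cos(x)) dx by parts with u = x**2, dv = (2*cos(x)) dx, so v = 2*sin(x): now 2*x**2*sin(x) + x*cos(4*x)/4 - sin(4*x)/16 + ∫(-4*x*sin(x)) dx.
Step 5. Integrate ∫(-4*x*sin(x)) dx by parts with u = x, dv = (-4*sin(x)) dx, so v = 4*cos(x): now 2*x**2*sin(x) + 4*x*cos(x) + x*cos(4*x)/4 - sin(4*x)/16 + ∫(-4*cos(x)) dx.
Step 6. Evaluate the standard form: now 2*x**2*sin(x) + 4*x*cos(x) + x*cos(4*x)/4 - 4*sin(x) - sin(4*x)/16.
Answer: 2*x**2*sin(x) + 4*x*cos(x) + x*cos(4*x)/4 - 4*sin(x) - sin(4*x)/16.


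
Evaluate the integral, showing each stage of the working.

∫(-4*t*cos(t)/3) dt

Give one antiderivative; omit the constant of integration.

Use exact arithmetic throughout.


Step 1. Integrate ∫(-4*t*cos(t)/3) dt by parts with u = t, dv = (-4*cos(t)/3) dt, so v = -4*sin(t)/3: now -4*t*sin(t)/3 + ∫(4*sin(t)/3) dt.
Step 2. Evaluate the standard form: now -4*t*sin(t)/3 - 4*cos(t)/3.
Answer: -4*t*sin(t)/3 - 4*cos(t)/3.


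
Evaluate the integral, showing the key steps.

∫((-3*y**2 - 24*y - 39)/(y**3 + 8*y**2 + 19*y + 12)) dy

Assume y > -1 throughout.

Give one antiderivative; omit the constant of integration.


Step 1. Decompose ∫((-3*y**2 - 24*y - 39)/(y**3 + 8*y**2 + 19*y + 12)) dy by partial fractions, (-3*y**2 - 24*y - 39)/(y**3 + 8*y**2 + 19*y + 12) = 3/(y + 4) - 3/(y + 3) - 3/(y + 1): now ∫(-3/(y + 1)) dy + ∫(-3/(y + 3)) dy + ∫(3/(y + 4)) dy.
Step 2. Evaluate the standard form [assuming y > -4]: now 3*log(y + 4) + ∫(-3/(y + 1)) dy + ∫(-3/(y + 3)) dy.
Step 3. Evaluate the standard form [assuming y > -1]: now -3*log(y + 1) + 3*log(y + 4) + ∫(-3/(y + 3)) dy.
Step 4. Evaluate the standard form [assuming y > -3]: now -3*log(y + 1) - 3*log(y + 3) + 3*log(y + 4).
Answer: -3*log(y + 1) - 3*log(y + 3) + 3*log(y + 4).


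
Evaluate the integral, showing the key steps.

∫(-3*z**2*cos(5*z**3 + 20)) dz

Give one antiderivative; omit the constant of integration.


Step 1. Substitute u = z**3 + 4, turning ∫(-3*z**2*cos(5*z**3 + 20)) dz into ∫(-cos(5*u)) du: now ∫(-cos(5*u)) du.
Step 2. Evaluate the standard form: now -sin(5*u)/5.
Step 3. Substitute back u = z**3 + 4: now -sin(5*z**3 + 20)/5.
Answer: -sin(5*z**3 + 20)/5.


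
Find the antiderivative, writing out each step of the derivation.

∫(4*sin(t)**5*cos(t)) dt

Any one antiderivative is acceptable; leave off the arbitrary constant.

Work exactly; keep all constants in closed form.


Step 1. Substitute u = sin(t), turning ∫(4*sin(t)**5*cos(t)) dt into ∫(4*u**5) du: now ∫(4*u**5) du.
Step 2. Evaluate the standard form: now 2*u**6/3.
Step 3. Substitute back u = sin(t): now 2*sin(t)**6/3.
Answer: 2*sin(t)**6/3.


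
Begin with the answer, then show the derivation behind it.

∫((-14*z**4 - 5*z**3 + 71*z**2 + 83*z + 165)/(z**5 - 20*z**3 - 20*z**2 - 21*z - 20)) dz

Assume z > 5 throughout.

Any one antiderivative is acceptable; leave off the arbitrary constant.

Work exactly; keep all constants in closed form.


The answer is -5*log(z - 5) - 4*log(z + 1) - 5*log(z + 4) - 4*atan(z).
Step 1. Decompose ∫((-14*z**4 - 5*z**3 + 71*z**2 + 83*z + 165)/(z**5 - 20*z**3 - 20*z**2 - 21*z - 20)) dz by partial fractions, (-14*z**4 - 5*z**3 + 71*z**2 + 83*z + 165)/(z**5 - 20*z**3 - 20*z**2 - 21*z - 20) = -4/(z**2 + 1) - 5/(z + 4) - 4/(z + 1) - 5/(z - 5): now ∫(-5/(z - 5)) dz + ∫(-4/(z + 1)) dz + ∫(-5/(z + 4)) dz + ∫(-4/(z**2 + 1)) dz.
Step 2. Evaluate the standard form [assuming z > -1]: now -4*log(z + 1) + ∫(-5/(z - 5)) dz + ∫(-5/(z + 4)) dz + ∫(-4/(z**2 + 1)) dz.
Step 3. Evaluate the standard form [assuming z > 5]: now -5*log(z - 5) - 4*log(z + 1) + ∫(-5/(z + 4)) dz + ∫(-4/(z**2 + 1)) dz.
Step 4. Evaluate the standard form [assuming z > -4]: now -5*log(z - 5) - 4*log(z + 1) - 5*log(z + 4) + ∫(-4/(z**2 + 1)) dz.
Step 5. Evaluate the standard form: now -5*log(z - 5) - 4*log(z + 1) - 5*log(z + 4) - 4*atan(z).
Answer: -5*log(z - 5) - 4*log(z + 1) - 5*log(z + 4) - 4*atan(z).


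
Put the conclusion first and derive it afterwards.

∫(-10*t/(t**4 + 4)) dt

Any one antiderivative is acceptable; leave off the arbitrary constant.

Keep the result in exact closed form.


The answer is -5*atan(t**2/2)/2.
Step 1. Substitute u = t**2, turning ∫(-10*t/(t**4 + 4)) dt into ∫(-5/(u**2 + 4)) du: now ∫(-5/(u**2 + 4)) du.
Step 2. Evaluate the standard form: now -5*atan(u/2)/2.
Step 3. Substitute back u = t**2: now -5*atan(t**2/2)/2.
Answer: -5*atan(t**2/2)/2.


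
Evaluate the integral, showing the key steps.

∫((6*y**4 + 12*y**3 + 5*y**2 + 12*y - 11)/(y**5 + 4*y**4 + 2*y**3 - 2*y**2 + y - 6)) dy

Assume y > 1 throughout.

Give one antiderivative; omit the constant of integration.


Step 1. Decompose ∫((6*y**4 + 12*y**3 + 5*y**2 + 12*y - 11)/(y**5 + 4*y**4 + 2*y**3 - 2*y**2 + y - 6)) dy by partial fractions, (6*y**4 + 12*y**3 + 5*y**2 + 12*y - 11)/(y**5 + 4*y**4 + 2*y**3 - 2*y**2 + y - 6) = 1/(y**2 + 1) + 4/(y + 3) + 1/(y + 2) + 1/(y - 1): now ∫(1/(y - 1)) dy + ∫(1/(y + 2)) dy + ∫(4/(y + 3)) dy + ∫(1/(y**2 + 1)) dy.
Step 2. Evaluate the standard form [assuming y > -2]: now log(y + 2) + ∫(1/(y - 1)) dy + ∫(4/(y + 3)) dy + ∫(1/(y**2 + 1)) dy.
Step 3. Evaluate the standard form [assuming y > -3]: now log(y + 2) + 4*log(y + 3) + ∫(1/(y - 1)) dy + ∫(1/(y**2 + 1)) dy.
Step 4. Evaluate the standard form [assuming y > 1]: now log(y - 1) + log(y + 2) + 4*log(y + 3) + ∫(1/(y**2 + 1)) dy.
Step 5. Evaluate the standard form: now log(y - 1) + log(y + 2) + 4*log(y + 3) + atan(y).
Answer: log(y - 1) + log(y + 2) + 4*log(y + 3) + atan(y).


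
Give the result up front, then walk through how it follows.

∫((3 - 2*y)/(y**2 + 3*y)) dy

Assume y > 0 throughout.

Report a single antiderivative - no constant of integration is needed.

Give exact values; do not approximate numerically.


The answer is log(y) - 3*log(y + 3).
Step 1. Decompose ∫((3 - 2*y)/(y**2 + 3*y)) dy by partial fractions, (3 - 2*y)/(y**2 + 3*y) = -3/(y + 3) + 1/y: now ∫(1/y) dy + ∫(-3/(y + 3)) dy.
Step 2. Evaluate the standard form [assuming y > 0]: now log(y) + ∫(-3/(y + 3)) dy.
Step 3. Evaluate the standard form [assuming y > -3]: now log(y) - 3*log(y + 3).
Answer: log(y) - 3*log(y + 3).


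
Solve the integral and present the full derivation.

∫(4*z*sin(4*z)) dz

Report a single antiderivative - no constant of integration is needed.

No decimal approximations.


Step 1. Integrate ∫(4*z*sin(4*z)) dz by parts with u = z, dv = (4*sin(4*z)) dz, so v = -cos(4*z): now -z*cos(4*z) + ∫(cos(4*z)) dz.
Step 2. Evaluate the standard form: now -z*cos(4*z) + sin(4*z)/4.
Answer: -z*cos(4*z) + sin(4*z)/4.


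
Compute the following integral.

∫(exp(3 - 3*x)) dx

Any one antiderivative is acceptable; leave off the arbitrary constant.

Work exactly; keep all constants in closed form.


Answer: -exp(3 - 3*x)/3.


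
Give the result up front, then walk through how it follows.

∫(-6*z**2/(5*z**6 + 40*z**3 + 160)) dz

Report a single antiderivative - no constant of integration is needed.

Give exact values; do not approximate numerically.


The answer is -atan(z**3/4 + 1)/10.
Step 1. Substitute u = z**3 + 4, turning ∫(-6*z**2/(5*z**6 + 40*z**3 + 160)) dz into ∫(-2/(5*(u**2 + 16))) du: now ∫(-2/(5*(u**2 + 16))) du.
Step 2. Evaluate the standard form: now -atan(u/4)/10.
Step 3. Substitute back u = z**3 + 4: now -atan(z**3/4 + 1)/10.
Answer: -atan(z**3/4 + 1)/10.


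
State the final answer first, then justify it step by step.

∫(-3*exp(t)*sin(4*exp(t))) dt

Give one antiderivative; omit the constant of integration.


The answer is 3*cos(4*exp(t))/4.
Step 1. Substitute u = exp(t), turning ∫(-3*exp(t)*sin(4*exp(t))) dt into ∫(-3*sin(4*u)) du: now ∫(-3*sin(4*u)) du.
Step 2. Evaluate the standard form: now 3*cos(4*u)/4.
Step 3. Substitute back u = exp(t): now 3*cos(4*exp(t))/4.
Answer: 3*cos(4*exp(t))/4.


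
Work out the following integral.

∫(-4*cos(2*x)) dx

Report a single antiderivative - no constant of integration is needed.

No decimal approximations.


Answer: -2*sin(2*x).


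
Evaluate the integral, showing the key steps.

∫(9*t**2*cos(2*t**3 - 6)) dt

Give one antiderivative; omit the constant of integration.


Step 1. Substitute u = t**3 - 3, turning ∫(9*t**2*cos(2*t**3 - 6)) dt into ∫(3*cos(2*u)) du: now ∫(3*cos(2*u)) du.
Step 2. Evaluate the standard form: now 3*sin(2*u)/2.
Step 3. Substitute back u = t**3 - 3: now 3*sin(2*t**3 - 6)/2.
Answer: 3*sin(2*t**3 - 6)/2.


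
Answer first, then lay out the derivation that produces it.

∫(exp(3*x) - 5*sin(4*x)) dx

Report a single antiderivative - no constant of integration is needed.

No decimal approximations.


The answer is exp(3*x)/3 + 5*cos(4*x)/4.
Step 1. Rewrite: now ∫(exp(3*x)) dx + ∫(-5*sin(4*x)) dx.
Step 2. Evaluate the standard form: now 5*cos(4*x)/4 + ∫(exp(3*x)) dx.
Step 3. Evaluate the standard form: now exp(3*x)/3 + 5*cos(4*x)/4.
Answer: exp(3*x)/3 + 5*cos(4*x)/4.


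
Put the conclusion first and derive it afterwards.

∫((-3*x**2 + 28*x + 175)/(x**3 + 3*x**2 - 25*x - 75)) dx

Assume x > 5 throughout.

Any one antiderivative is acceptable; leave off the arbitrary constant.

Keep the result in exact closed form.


The answer is 3*log(x - 5) - 4*log(x + 3) - 2*log(x + 5).
Step 1. Decompose ∫((-3*x**2 + 28*x + 175)/(x**3 + 3*x**2 - 25*x - 75)) dx by partial fractions, (-3*x**2 + 28*x + 175)/(x**3 + 3*x**2 - 25*x - 75) = -2/(x + 5) - 4/(x + 3) + 3/(x - 5): now ∫(3/(x - 5)) dx + ∫(-4/(x + 3)) dx + ∫(-2/(x + 5)) dx.
Step 2. Evaluate the standard form [assuming x > -3]: now -4*log(x + 3) + ∫(3/(x - 5)) dx + ∫(-2/(x + 5)) dx.
Step 3. Evaluate the standard form [assuming x > -5]: now -4*log(x + 3) - 2*log(x + 5) + ∫(3/(x - 5)) dx.
Step 4. Evaluate the standard form [assuming x > 5]: now 3*log(x - 5) - 4*log(x + 3) - 2*log(x + 5).
Answer: 3*log(x - 5) - 4*log(x + 3) - 2*log(x + 5).


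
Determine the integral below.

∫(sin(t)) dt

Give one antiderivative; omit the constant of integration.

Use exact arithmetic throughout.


Answer: -cos(t).


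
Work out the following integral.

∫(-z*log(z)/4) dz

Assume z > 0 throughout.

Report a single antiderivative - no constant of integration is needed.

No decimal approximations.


Answer: -z**2*log(z)/8 + z**2/16.


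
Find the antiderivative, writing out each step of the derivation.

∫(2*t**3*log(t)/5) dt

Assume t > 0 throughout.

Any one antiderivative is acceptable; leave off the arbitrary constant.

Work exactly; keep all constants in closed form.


Step 1. Integrate ∫(2*t**3*log(t)/5) dt by parts with u = log(t), dv = (2*t**3/5) dt, so v = t**4/10 [assuming t > 0]: now t**4*log(t)/10 + ∫(-t**3/10) dt.
Step 2. Evaluate the standard form: now t**4*log(t)/10 - t**4/40.
Answer: t**4*log(t)/10 - t**4/40.


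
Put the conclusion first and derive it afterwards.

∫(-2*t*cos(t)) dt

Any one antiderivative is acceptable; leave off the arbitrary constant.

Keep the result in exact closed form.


The answer is -2*t*sin(t) - 2*cos(t).
Step 1. Integrate ∫(-2*t*cos(t)) dt by parts with u = t, dv = (-2*cos(t)) dt, so v = -2*sin(t): now -2*t*sin(t) + ∫(2*sin(t)) dt.
Step 2. Evaluate the standard form: now -2*t*sin(t) - 2*cos(t).
Answer: -2*t*sin(t) - 2*cos(t).


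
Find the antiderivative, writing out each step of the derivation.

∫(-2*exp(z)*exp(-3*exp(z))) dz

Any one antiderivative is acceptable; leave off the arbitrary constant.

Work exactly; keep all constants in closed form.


Step 1. Substitute u = exp(z), turning ∫(-2*exp(z)*exp(-3*exp(z))) dz into ∫(-2*exp(-3*u)) du: now ∫(-2*exp(-3*u)) du.
Step 2. Evaluate the standard form: now 2*exp(-3*u)/3.
Step 3. Substitute back u = exp(z): now 2*exp(-3*exp(z))/3.
Answer: 2*exp(-3*exp(z))/3.


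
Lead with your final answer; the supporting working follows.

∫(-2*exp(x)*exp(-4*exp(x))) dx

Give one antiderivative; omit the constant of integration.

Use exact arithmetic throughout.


The answer is exp(-4*exp(x))/2.
Step 1. Substitute u = exp(x), turning ∫(-2*exp(x)*exp(-4*exp(x))) dx into ∫(-2*exp(-4*u)) du: now ∫(-2*exp(-4*u)) du.
Step 2. Evaluate the standard form: now exp(-4*u)/2.
Step 3. Substitute back u = exp(x): now exp(-4*exp(x))/2.
Answer: exp(-4*exp(x))/2.


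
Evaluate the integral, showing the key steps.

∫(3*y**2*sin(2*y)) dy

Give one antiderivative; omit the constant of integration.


Step 1. Integrate ∫(3*y**2*sin(2*y)) dy by parts with u = y**2, dv = (3*sin(2*y)) dy, so v = -3*cos(2*y)/2: now -3*y**2*cos(2*y)/2 + ∫(3*y*cos(2*y)) dy.
Step 2. Integrate ∫(3*y*cos(2*y)) dy by parts with u = y, dv = (3*cos(2*y)) dy, so v = 3*sin(2*y)/2: now -3*y**2*cos(2*y)/2 + 3*y*sin(2*y)/2 + ∫(-3*sin(2*y)/2) dy.
Step 3. Evaluate the standard form: now -3*y**2*cos(2*y)/2 + 3*y*sin(2*y)/2 + 3*cos(2*y)/4.
Answer: -3*y**2*cos(2*y)/2 + 3*y*sin(2*y)/2 + 3*cos(2*y)/4.


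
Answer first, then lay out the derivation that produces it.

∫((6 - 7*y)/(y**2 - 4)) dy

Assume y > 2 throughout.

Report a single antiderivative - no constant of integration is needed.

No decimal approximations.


The answer is -2*log(y - 2) - 5*log(y + 2).
Step 1. Decompose ∫((6 - 7*y)/(y**2 - 4)) dy by partial fractions, (6 - 7*y)/(y**2 - 4) = -5/(y + 2) - 2/(y - 2): now ∫(-2/(y - 2)) dy + ∫(-5/(y + 2)) dy.
Step 2. Evaluate the standard form [assuming y > -2]: now -5*log(y + 2) + ∫(-2/(y - 2)) dy.
Step 3. Evaluate the standard form [assuming y > 2]: now -2*log(y - 2) - 5*log(y + 2).
Answer: -2*log(y - 2) - 5*log(y + 2).


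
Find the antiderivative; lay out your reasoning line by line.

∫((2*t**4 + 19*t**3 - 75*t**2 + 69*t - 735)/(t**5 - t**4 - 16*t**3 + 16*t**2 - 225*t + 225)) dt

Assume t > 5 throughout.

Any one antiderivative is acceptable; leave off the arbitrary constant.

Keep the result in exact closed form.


Step 1. Decompose ∫((2*t**4 + 19*t**3 - 75*t**2 + 69*t - 735)/(t**5 - t**4 - 16*t**3 + 16*t**2 - 225*t + 225)) dt by partial fractions, (2*t**4 + 19*t**3 - 75*t**2 + 69*t - 735)/(t**5 - t**4 - 16*t**3 + 16*t**2 - 225*t + 225) = 3/(t**2 + 9) - 2/(t + 5) + 3/(t - 1) + 1/(t - 5): now ∫(1/(t - 5)) dt + ∫(3/(t - 1)) dt + ∫(-2/(t + 5)) dt + ∫(3/(t**2 + 9)) dt.
Step 2. Evaluate the standard form [assuming t > 5]: now log(t - 5) + ∫(3/(t - 1)) dt + ∫(-2/(t + 5)) dt + ∫(3/(t**2 + 9)) dt.
Step 3. Evaluate the standard form [assuming t > -5]: now log(t - 5) - 2*log(t + 5) + ∫(3/(t - 1)) dt + ∫(3/(t**2 + 9)) dt.
Step 4. Evaluate the standard form [assuming t > 1]: now log(t - 5) + 3*log(t - 1) - 2*log(t + 5) + ∫(3/(t**2 + 9)) dt.
Step 5. Evaluate the standard form: now log(t - 5) + 3*log(t - 1) - 2*log(t + 5) + atan(t/3).
Answer: log(t - 5) + 3*log(t - 1) - 2*log(t + 5) + atan(t/3).


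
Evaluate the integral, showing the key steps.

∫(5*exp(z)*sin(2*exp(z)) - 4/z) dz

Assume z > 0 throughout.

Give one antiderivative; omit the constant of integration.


Step 1. Rewrite: now ∫(-4/z) dz + ∫(5*exp(z)*sin(2*exp(z))) dz.
Step 2. Evaluate the standard form [assuming z > 0]: now -4*log(z) + ∫(5*exp(z)*sin(2*exp(z))) dz.
Step 3. Substitute u = exp(z), turning ∫(5*exp(z)*sin(2*exp(z))) dz into ∫(5*sin(2*u)) du: now -4*log(z) + ∫(5*sin(2*u)) du.
Step 4. Evaluate the standard form: now -4*log(z) - 5*cos(2*u)/2.
Step 5. Substitute back u = exp(z): now -4*log(z) - 5*cos(2*exp(z))/2.
Answer: -4*log(z) - 5*cos(2*exp(z))/2.
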